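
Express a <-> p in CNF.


Step 1: Rewrite a ↔ p as (a → p) ∧ (p → a).
Step 2: Rewrite each implication as a disjunction.

((NOT a) OR p) AND ((NOT p) OR a)


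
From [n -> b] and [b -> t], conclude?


Hypothetical syllogism: from (P → Q) and (Q → R), infer (P → R).
Chain the two implications through the shared middle term 'b'.

n -> t


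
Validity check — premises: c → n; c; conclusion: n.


This matches the form of modus ponens: the conclusion follows in every model of the premises.

Valid.


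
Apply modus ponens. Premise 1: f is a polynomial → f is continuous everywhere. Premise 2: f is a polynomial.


Modus ponens: from (P → Q) and P, infer Q.
P = 'f is a polynomial' is asserted, and P → Q holds, so Q follows.

f is continuous everywhere.


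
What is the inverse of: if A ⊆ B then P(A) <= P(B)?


The inverse of (P → Q) is (¬P → ¬Q). It is equivalent to the converse, not to the original.
Here P = 'A ⊆ B' and Q = 'P(A) <= P(B)'.

If not (A ⊆ B), then not (P(A) <= P(B)).


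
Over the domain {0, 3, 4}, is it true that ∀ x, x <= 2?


Evaluate the predicate on each element: 0:T, 3:F, 4:F.
Counterexample x = 3 fails the predicate.

F


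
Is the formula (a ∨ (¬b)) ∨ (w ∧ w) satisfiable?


Search for a satisfying assignment over {a, b, w}.
Try a=F, b=F, w=F: the formula evaluates to T.
A satisfying assignment exists.

Satisfiable.


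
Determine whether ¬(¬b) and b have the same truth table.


Compare truth tables:
b | φ | ψ
---------
F | F | F
T | T | T
The columns φ and ψ agree on every row.

Yes, they are logically equivalent.


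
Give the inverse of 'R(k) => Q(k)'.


The inverse of (P → Q) is (¬P → ¬Q). It is equivalent to the converse, not to the original.
Here P = 'R(k)' and Q = 'Q(k)'.

If not (R(k)), then not (Q(k)).


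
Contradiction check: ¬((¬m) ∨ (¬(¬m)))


Truth table over {m}:
m | φ
-----
F | F
T | F
Every row is false.

Yes, it is a contradiction.


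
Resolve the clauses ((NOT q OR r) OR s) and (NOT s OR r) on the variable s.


The clauses contain complementary literals s and NOTs.
Resolution eliminates this pair and disjoins the remaining literals (merging duplicates).

(r OR NOT q)


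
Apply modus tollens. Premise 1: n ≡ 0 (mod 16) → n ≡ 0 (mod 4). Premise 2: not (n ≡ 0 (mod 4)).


Modus tollens: from (P → Q) and ¬Q, infer ¬P.
Q = 'n ≡ 0 (mod 4)' is denied; since P → Q, P must also fail.

Not (n ≡ 0 (mod 16)).


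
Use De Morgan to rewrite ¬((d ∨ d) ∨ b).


De Morgan: the negation of a disjunction is the conjunction of the negations.
Distribute ¬ across ∨, flipping it to ∧, and negate each literal.

((¬d) ∧ (¬d)) ∧ (¬b)


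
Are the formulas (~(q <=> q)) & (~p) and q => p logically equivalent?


Compare truth tables:
p | q | φ | ψ
-------------
False | False | False | True
True | False | False | True
False | True | False | False
True | True | False | True
They differ at row 1 (p=False, q=False): φ=False but ψ=True.

No, they are not logically equivalent.


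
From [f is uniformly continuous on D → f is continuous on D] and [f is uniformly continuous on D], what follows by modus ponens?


Modus ponens: from (P → Q) and P, infer Q.
P = 'f is uniformly continuous on D' is asserted, and P → Q holds, so Q follows.

f is continuous on D.


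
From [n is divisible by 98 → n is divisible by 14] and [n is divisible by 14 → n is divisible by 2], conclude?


Hypothetical syllogism: from (P → Q) and (Q → R), infer (P → R).
Chain the two implications through the shared middle term 'n is divisible by 14'.

n is divisible by 98 → n is divisible by 2


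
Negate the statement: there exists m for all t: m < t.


Negation flips each quantifier (∀↔∃) and negates the inner predicate.
¬(there exists m for all t: φ) = for all m there exists t: ¬φ.

for all m there exists t: NOT(m < t)


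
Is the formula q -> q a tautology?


Build the truth table over {q}:
q | φ
-----
F | T
T | T
Every row evaluates to true.

Yes, it is a tautology.


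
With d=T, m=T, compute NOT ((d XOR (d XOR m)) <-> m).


Substitute d=T, m=T:
d XOR m = T XOR T = F
d XOR (d XOR m) = T XOR F = T
(d XOR (d XOR m)) <-> m = T <-> T = T
NOT ((d XOR (d XOR m)) <-> m) = F

F


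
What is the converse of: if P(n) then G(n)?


The converse of (P → Q) is (Q → P). It is not in general equivalent to the original.
Here P = 'P(n)' and Q = 'G(n)'.

If G(n), then P(n).


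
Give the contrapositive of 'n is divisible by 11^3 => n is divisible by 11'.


The contrapositive of (P → Q) is (¬Q → ¬P); it is logically equivalent to the original.
Here P = 'n is divisible by 11^3' and Q = 'n is divisible by 11'.

If not (n is divisible by 11), then not (n is divisible by 11^3).


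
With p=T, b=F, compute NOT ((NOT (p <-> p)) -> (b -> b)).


Substitute p=T, b=F:
p <-> p = T <-> T = T
NOT (p <-> p) = F
b -> b = F -> F = T
(NOT (p <-> p)) -> (b -> b) = F -> T = T
NOT ((NOT (p <-> p)) -> (b -> b)) = F

F


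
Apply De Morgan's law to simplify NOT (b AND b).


De Morgan: the negation of a conjunction is the disjunction of the negations.
Distribute NOT across AND, flipping it to OR, and negate each literal.

(NOT b) OR (NOT b)


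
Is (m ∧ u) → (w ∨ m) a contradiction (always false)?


Truth table over {m, u, w}:
m | u | w | φ
-------------
F | F | F | T
T | F | F | T
F | T | F | T
T | T | F | T
F | F | T | T
T | F | T | T
F | T | T | T
T | T | T | T
Satisfying assignment at row 1: m=F, u=F, w=F gives T.

No, it is not a contradiction.


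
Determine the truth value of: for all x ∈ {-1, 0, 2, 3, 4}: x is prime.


Evaluate the predicate on each element: -1:F, 0:F, 2:T, 3:T, 4:F.
Counterexample x = -1 fails the predicate.

F


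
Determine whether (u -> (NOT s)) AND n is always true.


Build the truth table over {n, s, u}:
n | s | u | φ
-------------
F | F | F | F
T | F | F | T
F | T | F | F
T | T | F | T
F | F | T | F
T | F | T | T
F | T | T | F
T | T | T | F
Counterexample at row 1: with n=F, s=F, u=F, the formula is F.

No, it is not a tautology.


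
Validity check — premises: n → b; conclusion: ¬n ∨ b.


This matches the form of material implication: the conclusion follows in every model of the premises.

Valid.


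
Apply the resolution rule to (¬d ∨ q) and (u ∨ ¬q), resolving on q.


The clauses contain complementary literals q and ¬q.
Resolution eliminates this pair and disjoins the remaining literals (merging duplicates).

(¬d ∨ u)


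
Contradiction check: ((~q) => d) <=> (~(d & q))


Truth table over {d, q}:
d | q | φ
---------
False | False | False
True | False | True
False | True | True
True | True | False
Satisfying assignment at row 2: d=True, q=False gives True.

No, it is not a contradiction.


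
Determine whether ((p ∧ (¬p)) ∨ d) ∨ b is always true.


Build the truth table over {b, d, p}:
b | d | p | φ
-------------
F | F | F | F
T | F | F | T
F | T | F | T
T | T | F | T
F | F | T | F
T | F | T | T
F | T | T | T
T | T | T | T
Counterexample at row 1: with b=F, d=F, p=F, the formula is F.

No, it is not a tautology.


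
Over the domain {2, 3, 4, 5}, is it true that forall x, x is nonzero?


Evaluate the predicate on each element: 2:True, 3:True, 4:True, 5:True.
Every element satisfies the predicate.

True


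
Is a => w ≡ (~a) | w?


Compare truth tables:
a | w | φ | ψ
-------------
False | False | True | True
True | False | False | False
False | True | True | True
True | True | True | True
The columns φ and ψ agree on every row.

Yes, they are logically equivalent.


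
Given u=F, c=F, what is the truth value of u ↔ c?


Biconditional is true when both operands have the same truth value.
Substitute: u=F, c=F.
F ↔ F evaluates to T.

T


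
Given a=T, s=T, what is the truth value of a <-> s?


Biconditional is true when both operands have the same truth value.
Substitute: a=T, s=T.
T <-> T evaluates to T.

T


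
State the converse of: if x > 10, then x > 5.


The converse of (P → Q) is (Q → P). It is not in general equivalent to the original.
Here P = 'x > 10' and Q = 'x > 5'.

If x > 5, then x > 10.


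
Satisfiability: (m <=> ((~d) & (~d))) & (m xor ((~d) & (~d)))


Check all 4 assignments over {d, m}:
d | m | φ
---------
False | False | False
True | False | False
False | True | False
True | True | False
No assignment makes the formula true.

Unsatisfiable.


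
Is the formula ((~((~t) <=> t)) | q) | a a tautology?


Build the truth table over {a, q, t}:
a | q | t | φ
-------------
False | False | False | True
True | False | False | True
False | True | False | True
True | True | False | True
False | False | True | True
True | False | True | True
False | True | True | True
True | True | True | True
Every row evaluates to true.

Yes, it is a tautology.


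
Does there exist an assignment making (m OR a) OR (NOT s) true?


Search for a satisfying assignment over {a, m, s}.
Try a=F, m=F, s=F: the formula evaluates to T.
A satisfying assignment exists.

Satisfiable.


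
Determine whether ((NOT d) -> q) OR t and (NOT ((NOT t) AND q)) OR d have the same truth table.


Compare truth tables:
d | q | t | φ | ψ
-----------------
F | F | F | F | T
T | F | F | T | T
F | T | F | T | F
T | T | F | T | T
F | F | T | T | T
T | F | T | T | T
F | T | T | T | T
T | T | T | T | T
They differ at row 1 (d=F, q=F, t=F): φ=F but ψ=T.

No, they are not logically equivalent.


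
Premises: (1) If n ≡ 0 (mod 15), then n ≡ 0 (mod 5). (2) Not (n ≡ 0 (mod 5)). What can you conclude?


Modus tollens: from (P → Q) and ¬Q, infer ¬P.
Q = 'n ≡ 0 (mod 5)' is denied; since P → Q, P must also fail.

Not (n ≡ 0 (mod 15)).


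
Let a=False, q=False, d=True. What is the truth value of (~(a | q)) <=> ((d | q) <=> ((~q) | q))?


Substitute a=False, q=False, d=True:
a | q = False | False = False
~(a | q) = True
d | q = True | False = True
~q = True
(~q) | q = True | False = True
(d | q) <=> ((~q) | q) = True <=> True = True
(~(a | q)) <=> ((d | q) <=> ((~q) | q)) = True <=> True = True

True


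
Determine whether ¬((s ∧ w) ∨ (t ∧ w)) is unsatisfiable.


Truth table over {s, t, w}:
s | t | w | φ
-------------
F | F | F | T
T | F | F | T
F | T | F | T
T | T | F | T
F | F | T | T
T | F | T | F
F | T | T | F
T | T | T | F
Satisfying assignment at row 1: s=F, t=F, w=F gives T.

No, it is not a contradiction.


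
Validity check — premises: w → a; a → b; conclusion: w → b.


This matches the form of hypothetical syllogism: the conclusion follows in every model of the premises.

Valid.


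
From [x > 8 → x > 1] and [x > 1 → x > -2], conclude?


Hypothetical syllogism: from (P → Q) and (Q → R), infer (P → R).
Chain the two implications through the shared middle term 'x > 1'.

x > 8 → x > -2


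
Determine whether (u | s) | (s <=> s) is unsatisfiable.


Truth table over {s, u}:
s | u | φ
---------
False | False | True
True | False | True
False | True | True
True | True | True
Satisfying assignment at row 1: s=False, u=False gives True.

No, it is not a contradiction.


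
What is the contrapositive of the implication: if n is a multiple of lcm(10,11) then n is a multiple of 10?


The contrapositive of (P → Q) is (¬Q → ¬P); it is logically equivalent to the original.
Here P = 'n is a multiple of lcm(10,11)' and Q = 'n is a multiple of 10'.

If not (n is a multiple of 10), then not (n is a multiple of lcm(10,11)).


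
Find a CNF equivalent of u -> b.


Step 1: Rewrite u → b as ¬u ∨ b.

(NOT u) OR b


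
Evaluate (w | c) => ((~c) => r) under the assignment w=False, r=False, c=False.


Substitute w=False, r=False, c=False:
w | c = False | False = False
~c = True
(~c) => r = True => False = False
(w | c) => ((~c) => r) = False => False = True

True


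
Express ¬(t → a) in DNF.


Step 1: Rewrite implication then negate: ¬(¬t ∨ a) = t ∧ ¬a.

t ∧ (¬a)


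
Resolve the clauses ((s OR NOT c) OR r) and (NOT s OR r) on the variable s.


The clauses contain complementary literals s and NOTs.
Resolution eliminates this pair and disjoins the remaining literals (merging duplicates).

(r OR NOT c)


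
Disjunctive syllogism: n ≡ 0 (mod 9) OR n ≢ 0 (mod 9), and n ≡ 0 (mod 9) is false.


Disjunctive syllogism: from (P ∨ Q) and ¬P, infer Q.
One disjunct, 'n ≡ 0 (mod 9)', is ruled out; the other must hold.

n ≢ 0 (mod 9)


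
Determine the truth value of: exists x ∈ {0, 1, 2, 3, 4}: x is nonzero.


Evaluate the predicate on each element: 0:False, 1:True, 2:True, 3:True, 4:True.
Witness x = 1 satisfies the predicate.

True


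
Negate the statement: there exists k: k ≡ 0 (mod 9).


¬(for all x: φ) = there exists x: ¬φ, and ¬(there exists x: φ) = for all x: ¬φ.
Apply to the existential statement.

for all k: NOT(k ≡ 0 (mod 9))


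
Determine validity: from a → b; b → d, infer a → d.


This matches the form of hypothetical syllogism: the conclusion follows in every model of the premises.

Valid.


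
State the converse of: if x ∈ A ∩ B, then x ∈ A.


The converse of (P → Q) is (Q → P). It is not in general equivalent to the original.
Here P = 'x ∈ A ∩ B' and Q = 'x ∈ A'.

If x ∈ A, then x ∈ A ∩ B.


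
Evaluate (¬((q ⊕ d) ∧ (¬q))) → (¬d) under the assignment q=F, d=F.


Substitute q=F, d=F:
q ⊕ d = F ⊕ F = F
¬q = T
(q ⊕ d) ∧ (¬q) = F ∧ T = F
¬((q ⊕ d) ∧ (¬q)) = T
¬d = T
(¬((q ⊕ d) ∧ (¬q))) → (¬d) = T → T = T

T


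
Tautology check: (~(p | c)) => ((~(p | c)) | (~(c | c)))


Build the truth table over {c, p}:
c | p | φ
---------
False | False | True
True | False | True
False | True | True
True | True | True
Every row evaluates to true.

Yes, it is a tautology.


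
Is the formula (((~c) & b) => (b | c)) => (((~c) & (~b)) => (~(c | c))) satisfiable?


Search for a satisfying assignment over {b, c}.
Try b=False, c=False: the formula evaluates to True.
A satisfying assignment exists.

Satisfiable.


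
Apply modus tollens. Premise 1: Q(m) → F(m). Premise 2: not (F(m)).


Modus tollens: from (P → Q) and ¬Q, infer ¬P.
Q = 'F(m)' is denied; since P → Q, P must also fail.

Not (Q(m)).


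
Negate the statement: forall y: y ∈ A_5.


¬(forall x: φ) = exists x: ¬φ, and ¬(exists x: φ) = forall x: ¬φ.
Apply to the universal statement.

exists y: ~(y ∈ A_5)


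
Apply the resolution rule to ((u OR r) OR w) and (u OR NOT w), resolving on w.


The clauses contain complementary literals w and NOTw.
Resolution eliminates this pair and disjoins the remaining literals (merging duplicates).

(u OR r)


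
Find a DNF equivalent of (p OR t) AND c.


Step 1: Distribute ∧ over ∨: (p ∨ t) ∧ c = (p ∧ c) ∨ (t ∧ c).

(p AND c) OR (t AND c)


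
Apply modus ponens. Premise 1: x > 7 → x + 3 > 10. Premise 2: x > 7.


Modus ponens: from (P → Q) and P, infer Q.
P = 'x > 7' is asserted, and P → Q holds, so Q follows.

x + 3 > 10.


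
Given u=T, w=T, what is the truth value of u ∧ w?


Conjunction is true only when both operands are true.
Substitute: u=T, w=T.
T ∧ T evaluates to T.

T


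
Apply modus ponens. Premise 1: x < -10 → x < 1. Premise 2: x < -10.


Modus ponens: from (P → Q) and P, infer Q.
P = 'x < -10' is asserted, and P → Q holds, so Q follows.

x < 1.


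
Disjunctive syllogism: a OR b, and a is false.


Disjunctive syllogism: from (P ∨ Q) and ¬P, infer Q.
One disjunct, 'a', is ruled out; the other must hold.

b


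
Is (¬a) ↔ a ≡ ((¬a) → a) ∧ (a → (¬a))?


Compare truth tables:
a | φ | ψ
---------
F | F | F
T | F | F
The columns φ and ψ agree on every row.

Yes, they are logically equivalent.


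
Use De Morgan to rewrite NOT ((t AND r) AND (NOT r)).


De Morgan: the negation of a conjunction is the disjunction of the negations.
Distribute NOT across AND, flipping it to OR, and negate each literal.

((NOT t) OR (NOT r)) OR r


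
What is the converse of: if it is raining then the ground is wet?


The converse of (P → Q) is (Q → P). It is not in general equivalent to the original.
Here P = 'it is raining' and Q = 'the ground is wet'.

If the ground is wet, then it is raining.


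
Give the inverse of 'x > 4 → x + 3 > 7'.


The inverse of (P → Q) is (¬P → ¬Q). It is equivalent to the converse, not to the original.
Here P = 'x > 4' and Q = 'x + 3 > 7'.

If not (x > 4), then not (x + 3 > 7).


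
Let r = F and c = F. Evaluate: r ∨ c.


Disjunction is false only when both operands are false.
Substitute: r=F, c=F.
F ∨ F evaluates to F.

F


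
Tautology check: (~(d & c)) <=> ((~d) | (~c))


Build the truth table over {c, d}:
c | d | φ
---------
False | False | True
True | False | True
False | True | True
True | True | True
Every row evaluates to true.

Yes, it is a tautology.


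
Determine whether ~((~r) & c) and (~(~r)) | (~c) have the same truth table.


Compare truth tables:
c | r | φ | ψ
-------------
False | False | True | True
True | False | False | False
False | True | True | True
True | True | True | True
The columns φ and ψ agree on every row.

Yes, they are logically equivalent.


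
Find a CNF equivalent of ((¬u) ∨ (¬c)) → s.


Step 1: Rewrite as ¬((¬u) ∨ (¬c)) ∨ s = (¬(¬u) ∧ ¬(¬c)) ∨ s.
Step 2: Distribute ∨ over ∧.
Step 3: Eliminate any double negations (¬¬X = X).

(u ∨ s) ∧ (c ∨ s)


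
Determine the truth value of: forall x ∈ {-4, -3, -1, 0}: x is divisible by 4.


Evaluate the predicate on each element: -4:True, -3:False, -1:False, 0:True.
Counterexample x = -3 fails the predicate.

False


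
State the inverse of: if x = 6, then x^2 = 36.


The inverse of (P → Q) is (¬P → ¬Q). It is equivalent to the converse, not to the original.
Here P = 'x = 6' and Q = 'x^2 = 36'.

If not (x = 6), then not (x^2 = 36).


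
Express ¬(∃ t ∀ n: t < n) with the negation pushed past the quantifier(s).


Negation flips each quantifier (∀↔∃) and negates the inner predicate.
¬(∃ t ∀ n: φ) = ∀ t ∃ n: ¬φ.

∀ t ∃ n: ¬(t < n)


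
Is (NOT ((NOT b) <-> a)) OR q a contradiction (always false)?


Truth table over {a, b, q}:
a | b | q | φ
-------------
F | F | F | T
T | F | F | F
F | T | F | F
T | T | F | T
F | F | T | T
T | F | T | T
F | T | T | T
T | T | T | T
Satisfying assignment at row 1: a=F, b=F, q=F gives T.

No, it is not a contradiction.


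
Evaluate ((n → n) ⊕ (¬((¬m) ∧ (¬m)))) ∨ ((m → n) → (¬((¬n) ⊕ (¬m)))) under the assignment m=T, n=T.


Substitute m=T, n=T:
… (earlier sub-steps elided)
(¬m) ∧ (¬m) = F ∧ F = F
¬((¬m) ∧ (¬m)) = T
(n → n) ⊕ (¬((¬m) ∧ (¬m))) = T ⊕ T = F
m → n = T → T = T
¬n = F
¬m = F
(¬n) ⊕ (¬m) = F ⊕ F = F
¬((¬n) ⊕ (¬m)) = T
(m → n) → (¬((¬n) ⊕ (¬m))) = T → T = T
((n → n) ⊕ (¬((¬m) ∧ (¬m)))) ∨ ((m → n) → (¬((¬n) ⊕ (¬m)))) = F ∨ T = T

T


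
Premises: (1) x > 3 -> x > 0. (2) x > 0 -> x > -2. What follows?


Hypothetical syllogism: from (P → Q) and (Q → R), infer (P → R).
Chain the two implications through the shared middle term 'x > 0'.

x > 3 -> x > -2


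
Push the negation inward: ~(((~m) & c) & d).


De Morgan: the negation of a conjunction is the disjunction of the negations.
Distribute ~ across &, flipping it to |, and negate each literal.

(m | (~c)) | (~d)


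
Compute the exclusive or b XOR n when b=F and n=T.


Exclusive or is true when exactly one operand is true.
Substitute: b=F, n=T.
F XOR T evaluates to T.

T


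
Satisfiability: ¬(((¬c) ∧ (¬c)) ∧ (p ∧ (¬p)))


Search for a satisfying assignment over {c, p}.
Try c=F, p=F: the formula evaluates to T.
A satisfying assignment exists.

Satisfiable.


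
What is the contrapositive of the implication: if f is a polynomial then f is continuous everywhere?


The contrapositive of (P → Q) is (¬Q → ¬P); it is logically equivalent to the original.
Here P = 'f is a polynomial' and Q = 'f is continuous everywhere'.

If not (f is continuous everywhere), then not (f is a polynomial).


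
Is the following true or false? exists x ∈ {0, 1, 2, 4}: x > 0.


Evaluate the predicate on each element: 0:False, 1:True, 2:True, 4:True.
Witness x = 1 satisfies the predicate.

True


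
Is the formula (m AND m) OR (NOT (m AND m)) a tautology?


Build the truth table over {m}:
m | φ
-----
F | T
T | T
Every row evaluates to true.

Yes, it is a tautology.


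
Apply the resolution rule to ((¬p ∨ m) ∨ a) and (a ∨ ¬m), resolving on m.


The clauses contain complementary literals m and ¬m.
Resolution eliminates this pair and disjoins the remaining literals (merging duplicates).

(a ∨ ¬p)


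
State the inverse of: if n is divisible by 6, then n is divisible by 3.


The inverse of (P → Q) is (¬P → ¬Q). It is equivalent to the converse, not to the original.
Here P = 'n is divisible by 6' and Q = 'n is divisible by 3'.

If not (n is divisible by 6), then not (n is divisible by 3).


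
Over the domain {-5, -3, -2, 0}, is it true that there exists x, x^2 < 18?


Evaluate the predicate on each element: -5:F, -3:T, -2:T, 0:T.
Witness x = -3 satisfies the predicate.

T


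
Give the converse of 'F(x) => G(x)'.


The converse of (P → Q) is (Q → P). It is not in general equivalent to the original.
Here P = 'F(x)' and Q = 'G(x)'.

If G(x), then F(x).


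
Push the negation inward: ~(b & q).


De Morgan: the negation of a conjunction is the disjunction of the negations.
Distribute ~ across &, flipping it to |, and negate each literal.

(~b) | (~q)


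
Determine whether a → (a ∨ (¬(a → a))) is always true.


Build the truth table over {a}:
a | φ
-----
F | T
T | T
Every row evaluates to true.

Yes, it is a tautology.


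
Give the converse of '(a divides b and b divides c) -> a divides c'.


The converse of (P → Q) is (Q → P). It is not in general equivalent to the original.
Here P = '(a divides b and b divides c)' and Q = 'a divides c'.

If a divides c, then (a divides b and b divides c).


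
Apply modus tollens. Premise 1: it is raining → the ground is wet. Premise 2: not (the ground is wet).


Modus tollens: from (P → Q) and ¬Q, infer ¬P.
Q = 'the ground is wet' is denied; since P → Q, P must also fail.

Not (it is raining).


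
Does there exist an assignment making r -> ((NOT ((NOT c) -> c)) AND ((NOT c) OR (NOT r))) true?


Search for a satisfying assignment over {c, r}.
Try c=F, r=F: the formula evaluates to T.
A satisfying assignment exists.

Satisfiable.


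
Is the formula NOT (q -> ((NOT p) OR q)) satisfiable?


Check all 4 assignments over {p, q}:
p | q | φ
---------
F | F | F
T | F | F
F | T | F
T | T | F
No assignment makes the formula true.

Unsatisfiable.


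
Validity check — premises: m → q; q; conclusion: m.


This is affirming the consequent (fallacy). There exist truth assignments where the premises are all true but the conclusion is false.

Invalid.


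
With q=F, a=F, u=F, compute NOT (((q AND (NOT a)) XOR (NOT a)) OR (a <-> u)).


Substitute q=F, a=F, u=F:
NOT a = T
q AND (NOT a) = F AND T = F
NOT a = T
(q AND (NOT a)) XOR (NOT a) = F XOR T = T
a <-> u = F <-> F = T
((q AND (NOT a)) XOR (NOT a)) OR (a <-> u) = T OR T = T
NOT (((q AND (NOT a)) XOR (NOT a)) OR (a <-> u)) = F

F


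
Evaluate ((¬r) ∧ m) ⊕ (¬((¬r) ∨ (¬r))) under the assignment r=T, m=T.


Substitute r=T, m=T:
¬r = F
(¬r) ∧ m = F ∧ T = F
¬r = F
¬r = F
(¬r) ∨ (¬r) = F ∨ F = F
¬((¬r) ∨ (¬r)) = T
((¬r) ∧ m) ⊕ (¬((¬r) ∨ (¬r))) = F ⊕ T = T

T


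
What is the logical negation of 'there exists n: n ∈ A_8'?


¬(for all x: φ) = there exists x: ¬φ, and ¬(there exists x: φ) = for all x: ¬φ.
Apply to the existential statement.

for all n: NOT(n ∈ A_8)


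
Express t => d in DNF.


Step 1: Rewrite t → d as ¬t ∨ d.

(~t) | d


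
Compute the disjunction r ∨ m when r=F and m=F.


Disjunction is false only when both operands are false.
Substitute: r=F, m=F.
F ∨ F evaluates to F.

F


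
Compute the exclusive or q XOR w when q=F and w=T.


Exclusive or is true when exactly one operand is true.
Substitute: q=F, w=T.
F XOR T evaluates to T.

T


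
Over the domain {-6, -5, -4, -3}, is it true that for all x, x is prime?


Evaluate the predicate on each element: -6:F, -5:F, -4:F, -3:F.
Counterexample x = -6 fails the predicate.

F


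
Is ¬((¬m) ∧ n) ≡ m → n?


Compare truth tables:
m | n | φ | ψ
-------------
F | F | T | T
T | F | T | F
F | T | F | T
T | T | T | T
They differ at row 2 (m=T, n=F): φ=T but ψ=F.

No, they are not logically equivalent.


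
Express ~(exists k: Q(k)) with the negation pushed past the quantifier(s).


¬(forall x: φ) = exists x: ¬φ, and ¬(exists x: φ) = forall x: ¬φ.
Apply to the existential statement.

forall k: ~(Q(k))


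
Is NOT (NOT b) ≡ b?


Compare truth tables:
b | φ | ψ
---------
F | F | F
T | T | T
The columns φ and ψ agree on every row.

Yes, they are logically equivalent.


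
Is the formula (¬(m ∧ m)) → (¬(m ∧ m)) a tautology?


Build the truth table over {m}:
m | φ
-----
F | T
T | T
Every row evaluates to true.

Yes, it is a tautology.


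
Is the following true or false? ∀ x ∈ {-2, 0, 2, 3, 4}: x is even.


Evaluate the predicate on each element: -2:T, 0:T, 2:T, 3:F, 4:T.
Counterexample x = 3 fails the predicate.

F


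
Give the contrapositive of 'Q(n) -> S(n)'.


The contrapositive of (P → Q) is (¬Q → ¬P); it is logically equivalent to the original.
Here P = 'Q(n)' and Q = 'S(n)'.

If not (S(n)), then not (Q(n)).


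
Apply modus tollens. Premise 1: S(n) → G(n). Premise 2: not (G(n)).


Modus tollens: from (P → Q) and ¬Q, infer ¬P.
Q = 'G(n)' is denied; since P → Q, P must also fail.

Not (S(n)).


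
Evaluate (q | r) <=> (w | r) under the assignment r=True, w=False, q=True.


Substitute r=True, w=False, q=True:
q | r = True | True = True
w | r = False | True = True
(q | r) <=> (w | r) = True <=> True = True

True


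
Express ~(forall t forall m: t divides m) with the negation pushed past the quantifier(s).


Negation flips each quantifier (∀↔∃) and negates the inner predicate.
¬(forall t forall m: φ) = exists t exists m: ¬φ.

exists t exists m: ~(t divides m)


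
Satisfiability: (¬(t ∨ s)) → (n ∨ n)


Search for a satisfying assignment over {n, s, t}.
Try n=T, s=F, t=F: the formula evaluates to T.
A satisfying assignment exists.

Satisfiable.


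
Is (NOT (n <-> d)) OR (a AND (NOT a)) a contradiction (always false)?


Truth table over {a, d, n}:
a | d | n | φ
-------------
F | F | F | F
T | F | F | F
F | T | F | T
T | T | F | T
F | F | T | T
T | F | T | T
F | T | T | F
T | T | T | F
Satisfying assignment at row 3: a=F, d=T, n=F gives T.

No, it is not a contradiction.


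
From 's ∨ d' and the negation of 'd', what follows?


Disjunctive syllogism: from (P ∨ Q) and ¬P, infer Q.
One disjunct, 'd', is ruled out; the other must hold.

s


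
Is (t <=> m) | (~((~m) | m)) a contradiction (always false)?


Truth table over {m, t}:
m | t | φ
---------
False | False | True
True | False | False
False | True | False
True | True | True
Satisfying assignment at row 1: m=False, t=False gives True.

No, it is not a contradiction.


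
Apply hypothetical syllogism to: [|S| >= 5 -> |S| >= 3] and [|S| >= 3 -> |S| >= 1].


Hypothetical syllogism: from (P → Q) and (Q → R), infer (P → R).
Chain the two implications through the shared middle term '|S| >= 3'.

|S| >= 5 -> |S| >= 1


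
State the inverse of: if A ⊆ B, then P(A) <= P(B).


The inverse of (P → Q) is (¬P → ¬Q). It is equivalent to the converse, not to the original.
Here P = 'A ⊆ B' and Q = 'P(A) <= P(B)'.

If not (A ⊆ B), then not (P(A) <= P(B)).


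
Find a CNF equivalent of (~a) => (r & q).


Step 1: Rewrite (¬a) → (r ∧ q) as ¬(¬a) ∨ (r ∧ q).
Step 2: Distribute ∨ over ∧.
Step 3: Eliminate any double negations (¬¬X = X).

(a | r) & (a | q)


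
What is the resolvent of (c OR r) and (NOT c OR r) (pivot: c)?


The clauses contain complementary literals c and NOTc.
Resolution eliminates this pair and disjoins the remaining literals (merging duplicates).

r


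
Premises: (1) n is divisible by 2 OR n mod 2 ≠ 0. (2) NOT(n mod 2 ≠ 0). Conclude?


Disjunctive syllogism: from (P ∨ Q) and ¬P, infer Q.
One disjunct, 'n mod 2 ≠ 0', is ruled out; the other must hold.

n is divisible by 2


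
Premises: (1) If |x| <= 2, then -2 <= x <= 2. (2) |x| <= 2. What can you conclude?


Modus ponens: from (P → Q) and P, infer Q.
P = '|x| <= 2' is asserted, and P → Q holds, so Q follows.

-2 <= x <= 2.


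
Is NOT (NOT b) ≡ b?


Compare truth tables:
b | φ | ψ
---------
F | F | F
T | T | T
The columns φ and ψ agree on every row.

Yes, they are logically equivalent.


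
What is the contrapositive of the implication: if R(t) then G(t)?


The contrapositive of (P → Q) is (¬Q → ¬P); it is logically equivalent to the original.
Here P = 'R(t)' and Q = 'G(t)'.

If not (G(t)), then not (R(t)).


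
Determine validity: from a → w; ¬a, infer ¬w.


This is denying the antecedent (fallacy). There exist truth assignments where the premises are all true but the conclusion is false.

Invalid.


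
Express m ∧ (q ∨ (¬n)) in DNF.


Step 1: Distribute ∧ over ∨: m ∧ (q ∨ (¬n)) = (m ∧ q) ∨ (m ∧ (¬n)).

(m ∧ q) ∨ (m ∧ (¬n))


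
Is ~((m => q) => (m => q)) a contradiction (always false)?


Truth table over {m, q}:
m | q | φ
---------
False | False | False
True | False | False
False | True | False
True | True | False
Every row is false.

Yes, it is a contradiction.


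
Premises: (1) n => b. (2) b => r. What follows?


Hypothetical syllogism: from (P → Q) and (Q → R), infer (P → R).
Chain the two implications through the shared middle term 'b'.

n => r


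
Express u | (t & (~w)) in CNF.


Step 1: Distribute ∨ over ∧: u ∨ (t ∧ (¬w)) = (u ∨ t) ∧ (u ∨ (¬w)).

(u | t) & (u | (~w))


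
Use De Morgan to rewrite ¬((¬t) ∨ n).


De Morgan: the negation of a disjunction is the conjunction of the negations.
Distribute ¬ across ∨, flipping it to ∧, and negate each literal.

t ∧ (¬n)


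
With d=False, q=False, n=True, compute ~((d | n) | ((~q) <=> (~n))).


Substitute d=False, q=False, n=True:
d | n = False | True = True
~q = True
~n = False
(~q) <=> (~n) = True <=> False = False
(d | n) | ((~q) <=> (~n)) = True | False = True
~((d | n) | ((~q) <=> (~n))) = False

False


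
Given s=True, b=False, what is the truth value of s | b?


Disjunction is false only when both operands are false.
Substitute: s=True, b=False.
True | False evaluates to True.

True


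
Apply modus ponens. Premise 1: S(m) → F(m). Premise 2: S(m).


Modus ponens: from (P → Q) and P, infer Q.
P = 'S(m)' is asserted, and P → Q holds, so Q follows.

F(m).


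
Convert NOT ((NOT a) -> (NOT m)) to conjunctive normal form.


Step 1: Rewrite (¬a) → (¬m) as ¬(¬a) ∨ (¬m).
Step 2: Negate: ¬(¬(¬a) ∨ (¬m)) = (¬a) ∧ ¬(¬m) (De Morgan + double negation).
Step 3: Eliminate any double negations (¬¬X = X).

(NOT a) AND m


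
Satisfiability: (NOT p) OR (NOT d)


Search for a satisfying assignment over {d, p}.
Try d=F, p=F: the formula evaluates to T.
A satisfying assignment exists.

Satisfiable.


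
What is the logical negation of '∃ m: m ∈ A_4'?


¬(∀ x: φ) = ∃ x: ¬φ, and ¬(∃ x: φ) = ∀ x: ¬φ.
Apply to the existential statement.

∀ m: ¬(m ∈ A_4)


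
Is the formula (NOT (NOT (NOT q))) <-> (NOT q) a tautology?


Build the truth table over {q}:
q | φ
-----
F | T
T | T
Every row evaluates to true.

Yes, it is a tautology.


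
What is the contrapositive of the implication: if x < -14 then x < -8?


The contrapositive of (P → Q) is (¬Q → ¬P); it is logically equivalent to the original.
Here P = 'x < -14' and Q = 'x < -8'.

If not (x < -8), then not (x < -14).


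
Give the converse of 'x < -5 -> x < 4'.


The converse of (P → Q) is (Q → P). It is not in general equivalent to the original.
Here P = 'x < -5' and Q = 'x < 4'.

If x < 4, then x < -5.


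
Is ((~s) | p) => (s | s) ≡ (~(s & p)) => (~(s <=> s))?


Compare truth tables:
p | s | φ | ψ
-------------
False | False | False | False
True | False | False | False
False | True | True | False
True | True | True | True
They differ at row 3 (p=False, s=True): φ=True but ψ=False.

No, they are not logically equivalent.


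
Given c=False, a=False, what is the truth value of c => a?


Implication is false only when antecedent is true and consequent is false.
Substitute: c=False, a=False.
False => False evaluates to True.

True


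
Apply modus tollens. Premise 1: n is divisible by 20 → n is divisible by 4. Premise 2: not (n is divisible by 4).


Modus tollens: from (P → Q) and ¬Q, infer ¬P.
Q = 'n is divisible by 4' is denied; since P → Q, P must also fail.

Not (n is divisible by 20).


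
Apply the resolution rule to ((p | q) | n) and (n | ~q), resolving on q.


The clauses contain complementary literals q and ~q.
Resolution eliminates this pair and disjoins the remaining literals (merging duplicates).

(p | n)


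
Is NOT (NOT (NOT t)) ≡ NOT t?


Compare truth tables:
t | φ | ψ
---------
F | T | T
T | F | F
The columns φ and ψ agree on every row.

Yes, they are logically equivalent.


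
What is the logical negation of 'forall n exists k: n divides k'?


Negation flips each quantifier (∀↔∃) and negates the inner predicate.
¬(forall n exists k: φ) = exists n forall k: ¬φ.

exists n forall k: ~(n divides k)


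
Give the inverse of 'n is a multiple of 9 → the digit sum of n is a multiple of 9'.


The inverse of (P → Q) is (¬P → ¬Q). It is equivalent to the converse, not to the original.
Here P = 'n is a multiple of 9' and Q = 'the digit sum of n is a multiple of 9'.

If not (n is a multiple of 9), then not (the digit sum of n is a multiple of 9).


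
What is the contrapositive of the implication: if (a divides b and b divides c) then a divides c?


The contrapositive of (P → Q) is (¬Q → ¬P); it is logically equivalent to the original.
Here P = '(a divides b and b divides c)' and Q = 'a divides c'.

If not (a divides c), then not ((a divides b and b divides c)).


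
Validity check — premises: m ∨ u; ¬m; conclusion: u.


This matches the form of disjunctive syllogism: the conclusion follows in every model of the premises.

Valid.


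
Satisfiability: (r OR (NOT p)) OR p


Search for a satisfying assignment over {p, r}.
Try p=F, r=F: the formula evaluates to T.
A satisfying assignment exists.

Satisfiable.


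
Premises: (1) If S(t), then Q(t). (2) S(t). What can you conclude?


Modus ponens: from (P → Q) and P, infer Q.
P = 'S(t)' is asserted, and P → Q holds, so Q follows.

Q(t).


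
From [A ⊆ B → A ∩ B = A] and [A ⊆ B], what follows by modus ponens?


Modus ponens: from (P → Q) and P, infer Q.
P = 'A ⊆ B' is asserted, and P → Q holds, so Q follows.

A ∩ B = A.


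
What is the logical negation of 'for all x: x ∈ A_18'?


¬(for all x: φ) = there exists x: ¬φ, and ¬(there exists x: φ) = for all x: ¬φ.
Apply to the universal statement.

there exists x: NOT(x ∈ A_18)


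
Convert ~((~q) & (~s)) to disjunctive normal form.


Step 1: Apply De Morgan: ¬((¬q) ∧ (¬s)) = ¬(¬q) ∨ ¬(¬s).
Step 2: Eliminate any double negations (¬¬X = X).

q | s


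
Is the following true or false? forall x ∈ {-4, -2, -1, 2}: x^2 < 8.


Evaluate the predicate on each element: -4:False, -2:True, -1:True, 2:True.
Counterexample x = -4 fails the predicate.

False


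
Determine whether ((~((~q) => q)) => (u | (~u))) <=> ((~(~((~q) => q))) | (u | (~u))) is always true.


Build the truth table over {q, u}:
q | u | φ
---------
False | False | True
True | False | True
False | True | True
True | True | True
Every row evaluates to true.

Yes, it is a tautology.


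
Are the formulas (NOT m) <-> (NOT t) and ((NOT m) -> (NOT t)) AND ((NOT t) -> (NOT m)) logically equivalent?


Compare truth tables:
m | t | φ | ψ
-------------
F | F | T | T
T | F | F | F
F | T | F | F
T | T | T | T
The columns φ and ψ agree on every row.

Yes, they are logically equivalent.


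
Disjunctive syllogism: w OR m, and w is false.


Disjunctive syllogism: from (P ∨ Q) and ¬P, infer Q.
One disjunct, 'w', is ruled out; the other must hold.

m


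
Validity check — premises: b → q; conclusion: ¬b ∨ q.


This matches the form of material implication: the conclusion follows in every model of the premises.

Valid.


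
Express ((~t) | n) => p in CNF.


Step 1: Rewrite as ¬((¬t) ∨ n) ∨ p = (¬(¬t) ∧ ¬n) ∨ p.
Step 2: Distribute ∨ over ∧.
Step 3: Eliminate any double negations (¬¬X = X).

(t | p) & ((~n) | p)


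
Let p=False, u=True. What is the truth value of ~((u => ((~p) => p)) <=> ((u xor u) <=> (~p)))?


Substitute p=False, u=True:
~p = True
(~p) => p = True => False = False
u => ((~p) => p) = True => False = False
u xor u = True xor True = False
~p = True
(u xor u) <=> (~p) = False <=> True = False
(u => ((~p) => p)) <=> ((u xor u) <=> (~p)) = False <=> False = True
~((u => ((~p) => p)) <=> ((u xor u) <=> (~p))) = False

False


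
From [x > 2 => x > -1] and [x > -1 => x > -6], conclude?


Hypothetical syllogism: from (P → Q) and (Q → R), infer (P → R).
Chain the two implications through the shared middle term 'x > -1'.

x > 2 => x > -6


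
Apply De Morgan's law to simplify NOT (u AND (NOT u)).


De Morgan: the negation of a conjunction is the disjunction of the negations.
Distribute NOT across AND, flipping it to OR, and negate each literal.

(NOT u) OR u


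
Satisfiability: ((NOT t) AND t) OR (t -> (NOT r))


Search for a satisfying assignment over {r, t}.
Try r=F, t=F: the formula evaluates to T.
A satisfying assignment exists.

Satisfiable.


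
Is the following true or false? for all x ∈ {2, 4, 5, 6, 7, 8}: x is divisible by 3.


Evaluate the predicate on each element: 2:F, 4:F, 5:F, 6:T, 7:F, 8:F.
Counterexample x = 2 fails the predicate.

F


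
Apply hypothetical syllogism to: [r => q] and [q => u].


Hypothetical syllogism: from (P → Q) and (Q → R), infer (P → R).
Chain the two implications through the shared middle term 'q'.

r => u


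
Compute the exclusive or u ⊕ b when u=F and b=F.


Exclusive or is true when exactly one operand is true.
Substitute: u=F, b=F.
F ⊕ F evaluates to F.

F


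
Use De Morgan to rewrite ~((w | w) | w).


De Morgan: the negation of a disjunction is the conjunction of the negations.
Distribute ~ across |, flipping it to &, and negate each literal.

((~w) & (~w)) & (~w)


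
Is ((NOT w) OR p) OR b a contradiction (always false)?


Truth table over {b, p, w}:
b | p | w | φ
-------------
F | F | F | T
T | F | F | T
F | T | F | T
T | T | F | T
F | F | T | F
T | F | T | T
F | T | T | T
T | T | T | T
Satisfying assignment at row 1: b=F, p=F, w=F gives T.

No, it is not a contradiction.


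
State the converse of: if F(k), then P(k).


The converse of (P → Q) is (Q → P). It is not in general equivalent to the original.
Here P = 'F(k)' and Q = 'P(k)'.

If P(k), then F(k).
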